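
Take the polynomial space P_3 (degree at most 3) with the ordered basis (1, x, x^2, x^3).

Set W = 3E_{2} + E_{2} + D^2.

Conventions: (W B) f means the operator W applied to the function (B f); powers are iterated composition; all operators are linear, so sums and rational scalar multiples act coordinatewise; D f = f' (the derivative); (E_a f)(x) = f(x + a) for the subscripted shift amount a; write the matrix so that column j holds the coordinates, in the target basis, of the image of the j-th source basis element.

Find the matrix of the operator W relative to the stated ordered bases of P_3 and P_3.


the matrix is [[4, 8, 18, 32]; [0, 4, 16, 54]; [0, 0, 4, 24]; [0, 0, 0, 4]] (rows listed top to bottom)

image of 1: 4
image of x: 4x + 8
image of x^2: 4x^2 + 16x + 18
image of x^3: 4x^3 + 24x^2 + 54x + 32
each image's coordinates form column j of the matrix


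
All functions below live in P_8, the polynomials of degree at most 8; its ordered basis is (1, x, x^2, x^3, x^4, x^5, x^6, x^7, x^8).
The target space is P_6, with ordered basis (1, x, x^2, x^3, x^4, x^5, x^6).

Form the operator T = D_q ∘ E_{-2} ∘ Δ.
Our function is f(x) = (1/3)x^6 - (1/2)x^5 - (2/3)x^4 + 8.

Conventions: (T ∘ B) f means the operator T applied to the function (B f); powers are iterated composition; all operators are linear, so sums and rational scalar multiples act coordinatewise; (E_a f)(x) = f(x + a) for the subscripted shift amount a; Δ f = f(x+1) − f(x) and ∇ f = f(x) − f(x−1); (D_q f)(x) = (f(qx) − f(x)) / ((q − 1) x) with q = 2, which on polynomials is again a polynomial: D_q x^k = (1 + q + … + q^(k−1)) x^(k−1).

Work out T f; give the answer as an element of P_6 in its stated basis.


the result is g(x) = 62x^4 - (525/2)x^3 + 413x^2 - 294x + 485/6

Δ f = 2x^5 + (5/2)x^4 - x^3 - 4x^2 - (19/6)x - 5/6
E_{-2} Δ f = 2x^5 - (35/2)x^4 + 59x^3 - 98x^2 + (485/6)x - 53/2
D_q E_{-2} Δ f = 62x^4 - (525/2)x^3 + 413x^2 - 294x + 485/6


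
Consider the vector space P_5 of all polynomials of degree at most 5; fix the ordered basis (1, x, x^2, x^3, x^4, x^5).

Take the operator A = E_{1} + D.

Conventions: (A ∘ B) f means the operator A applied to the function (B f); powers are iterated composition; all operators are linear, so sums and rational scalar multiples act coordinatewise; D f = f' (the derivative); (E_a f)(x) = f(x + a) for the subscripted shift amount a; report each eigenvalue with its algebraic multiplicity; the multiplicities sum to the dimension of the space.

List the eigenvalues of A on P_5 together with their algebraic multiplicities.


image of 1: 1
image of x: x + 2
image of x^2: x^2 + 4x + 1
image of x^3: x^3 + 6x^2 + 3x + 1
image of x^4: x^4 + 8x^3 + 6x^2 + 4x + 1
image of x^5: x^5 + 10x^4 + 10x^3 + 10x^2 + 5x + 1
the matrix is upper triangular; its diagonal is (1, 1, 1, 1, 1, 1)
for a triangular matrix the eigenvalues are the diagonal entries, with algebraic multiplicity their repetition count

λ = 1 (multiplicity 6)


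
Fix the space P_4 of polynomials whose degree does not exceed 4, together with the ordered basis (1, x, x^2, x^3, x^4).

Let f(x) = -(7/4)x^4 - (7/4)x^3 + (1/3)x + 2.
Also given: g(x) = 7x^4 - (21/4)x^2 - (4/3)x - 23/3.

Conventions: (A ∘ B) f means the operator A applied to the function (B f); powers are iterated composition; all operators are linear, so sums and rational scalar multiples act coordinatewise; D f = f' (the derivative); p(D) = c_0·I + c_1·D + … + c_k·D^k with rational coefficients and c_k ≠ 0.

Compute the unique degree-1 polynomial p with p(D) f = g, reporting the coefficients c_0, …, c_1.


D^0 f = -(7/4)x^4 - (7/4)x^3 + (1/3)x + 2
D^1 f = -7x^3 - (21/4)x^2 + 1/3
matching coefficients of g against c_0 f + c_1 Df + … from the top degree down determines the c_i
solution: c_0 = -4, c_1 = 1

c_0 = -4, c_1 = 1


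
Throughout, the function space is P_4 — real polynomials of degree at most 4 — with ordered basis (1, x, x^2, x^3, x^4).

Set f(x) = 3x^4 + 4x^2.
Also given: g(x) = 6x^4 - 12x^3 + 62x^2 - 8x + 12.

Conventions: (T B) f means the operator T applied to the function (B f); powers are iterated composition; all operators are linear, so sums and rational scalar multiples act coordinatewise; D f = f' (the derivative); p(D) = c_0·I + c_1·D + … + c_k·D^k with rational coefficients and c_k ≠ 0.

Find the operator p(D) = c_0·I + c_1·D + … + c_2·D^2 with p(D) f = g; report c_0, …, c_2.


D^0 f = 3x^4 + 4x^2
D^1 f = 12x^3 + 8x
D^2 f = 36x^2 + 8
matching coefficients of g against c_0 f + c_1 Df + … from the top degree down determines the c_i
solution: c_0 = 2, c_1 = -1, c_2 = 3/2

p(D) = 2·I − D + (3/2)·D^2, i.e. c_0 = 2, c_1 = -1, c_2 = 3/2


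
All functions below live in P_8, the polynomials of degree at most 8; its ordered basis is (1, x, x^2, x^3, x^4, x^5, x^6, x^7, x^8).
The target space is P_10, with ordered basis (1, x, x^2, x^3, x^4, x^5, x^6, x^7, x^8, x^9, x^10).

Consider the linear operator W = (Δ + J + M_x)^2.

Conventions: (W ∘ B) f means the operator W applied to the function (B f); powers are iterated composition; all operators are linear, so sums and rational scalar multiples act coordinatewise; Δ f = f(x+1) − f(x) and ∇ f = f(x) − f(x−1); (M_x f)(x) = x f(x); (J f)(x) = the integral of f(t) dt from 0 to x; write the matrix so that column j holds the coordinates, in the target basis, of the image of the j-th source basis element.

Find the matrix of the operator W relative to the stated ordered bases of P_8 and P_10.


image of 1: 3x^2 + 2
image of x: 2x^3 + 5x + 3/2
image of x^2: (5/3)x^4 + 7x^2 + 6x + 10/3
image of x^3: (3/2)x^5 + 9x^3 + 12x^2 + 13x + 29/4
image of x^4: (7/5)x^6 + 11x^4 + 20x^3 + 30x^2 + 32x + 76/5
image of x^5: (4/3)x^7 + 13x^5 + 30x^4 + (170/3)x^3 + 85x^2 + 79x + 187/6
image of x^6: (9/7)x^8 + 15x^6 + 42x^5 + 95x^4 + 180x^3 + 243x^2 + 190x + 442/7
image of x^7: (5/4)x^9 + 17x^7 + 56x^6 + 147x^5 + (665/2)x^4 + 581x^3 + 672x^2 + 445x + 1017/8
image of x^8: (11/9)x^10 + 19x^8 + 72x^7 + (644/3)x^6 + 560x^5 + 1190x^4 + (5432/3)x^3 + 1788x^2 + 1020x + 2296/9
each image's coordinates form column j of the matrix

the matrix is [[2, 3/2, 10/3, 29/4, 76/5, 187/6, 442/7, 1017/8, 2296/9]; [0, 5, 6, 13, 32, 79, 190, 445, 1020]; [3, 0, 7, 12, 30, 85, 243, 672, 1788]; [0, 2, 0, 9, 20, 170/3, 180, 581, 5432/3]; [0, 0, 5/3, 0, 11, 30, 95, 665/2, 1190]; [0, 0, 0, 3/2, 0, 13, 42, 147, 560]; [0, 0, 0, 0, 7/5, 0, 15, 56, 644/3]; [0, 0, 0, 0, 0, 4/3, 0, 17, 72]; [0, 0, 0, 0, 0, 0, 9/7, 0, 19]; [0, 0, 0, 0, 0, 0, 0, 5/4, 0]; [0, 0, 0, 0, 0, 0, 0, 0, 11/9]] (rows listed top to bottom)


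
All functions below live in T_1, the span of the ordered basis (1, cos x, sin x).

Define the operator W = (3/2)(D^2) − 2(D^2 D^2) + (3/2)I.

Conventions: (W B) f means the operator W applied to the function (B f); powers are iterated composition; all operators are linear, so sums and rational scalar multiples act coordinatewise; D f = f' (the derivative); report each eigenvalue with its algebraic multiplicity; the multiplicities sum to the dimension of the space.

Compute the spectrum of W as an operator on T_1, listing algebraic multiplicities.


λ = -2 (multiplicity 2), λ = 3/2 (multiplicity 1)

image of 1: 3/2
image of cos x: -2cos x
image of sin x: -2sin x
the matrix is diagonal; its diagonal is (3/2, -2, -2)
for a triangular matrix the eigenvalues are the diagonal entries, with algebraic multiplicity their repetition count


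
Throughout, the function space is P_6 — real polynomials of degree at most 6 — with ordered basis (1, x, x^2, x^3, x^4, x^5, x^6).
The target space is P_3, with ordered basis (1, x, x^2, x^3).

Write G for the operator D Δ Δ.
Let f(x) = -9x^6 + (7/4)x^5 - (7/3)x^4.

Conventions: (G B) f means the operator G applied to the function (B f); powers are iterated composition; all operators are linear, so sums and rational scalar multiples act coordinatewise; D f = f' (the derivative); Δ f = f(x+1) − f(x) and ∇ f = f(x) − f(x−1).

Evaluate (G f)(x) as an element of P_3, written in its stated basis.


the result is g(x) = -1080x^3 - 3135x^2 - 3626x - 3107/2

Δ f = -54x^5 - (505/4)x^4 - (1031/6)x^3 - (263/2)x^2 - (655/12)x - 115/12
Δ Δ f = -270x^4 - 1045x^3 - 1813x^2 - (3107/2)x - 3229/6
D Δ Δ f = -1080x^3 - 3135x^2 - 3626x - 3107/2


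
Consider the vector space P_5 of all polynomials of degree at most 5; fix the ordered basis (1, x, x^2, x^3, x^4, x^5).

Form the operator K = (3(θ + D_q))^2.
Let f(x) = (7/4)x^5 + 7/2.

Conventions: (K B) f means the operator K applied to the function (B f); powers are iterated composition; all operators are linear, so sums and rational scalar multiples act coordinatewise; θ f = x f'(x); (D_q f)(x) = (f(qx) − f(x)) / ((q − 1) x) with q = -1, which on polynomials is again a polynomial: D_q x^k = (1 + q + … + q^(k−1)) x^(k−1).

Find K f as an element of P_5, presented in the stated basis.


θ f = (35/4)x^5
D_q f = (7/4)x^4
(θ + D_q) f = (35/4)x^5 + (7/4)x^4
(3(θ + D_q)) f = (105/4)x^5 + (21/4)x^4
θ (3(θ + D_q)) f = (525/4)x^5 + 21x^4
D_q (3(θ + D_q)) f = (105/4)x^4
(θ + D_q) (3(θ + D_q)) f = (525/4)x^5 + (189/4)x^4
(3(θ + D_q)) (3(θ + D_q)) f = (1575/4)x^5 + (567/4)x^4

g(x) = (1575/4)x^5 + (567/4)x^4


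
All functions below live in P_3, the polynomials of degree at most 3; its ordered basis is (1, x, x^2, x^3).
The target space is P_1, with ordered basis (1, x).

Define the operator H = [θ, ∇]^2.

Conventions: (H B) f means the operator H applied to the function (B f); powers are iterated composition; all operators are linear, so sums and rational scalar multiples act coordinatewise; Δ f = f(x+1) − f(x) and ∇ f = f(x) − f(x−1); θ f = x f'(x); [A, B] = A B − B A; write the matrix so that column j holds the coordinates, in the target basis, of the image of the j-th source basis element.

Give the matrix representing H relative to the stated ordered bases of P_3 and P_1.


image of 1: 0
image of x: 0
image of x^2: 2
image of x^3: 6x - 12
each image's coordinates form column j of the matrix

the matrix is [[0, 0, 2, -12]; [0, 0, 0, 6]] (rows listed top to bottom)


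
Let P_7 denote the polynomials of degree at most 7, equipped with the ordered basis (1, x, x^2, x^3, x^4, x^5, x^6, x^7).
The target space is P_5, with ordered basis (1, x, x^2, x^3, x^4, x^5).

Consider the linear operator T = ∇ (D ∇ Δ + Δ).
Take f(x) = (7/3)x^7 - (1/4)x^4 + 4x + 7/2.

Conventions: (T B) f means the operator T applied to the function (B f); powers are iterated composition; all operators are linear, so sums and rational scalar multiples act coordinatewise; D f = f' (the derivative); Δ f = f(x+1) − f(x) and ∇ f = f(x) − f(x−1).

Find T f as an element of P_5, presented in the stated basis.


the result is g(x) = 98x^5 + (6370/3)x^3 - 2943x^2 + (8918/3)x - 1973/2

Δ f = (49/3)x^6 + 49x^5 + (245/3)x^4 + (242/3)x^3 + (95/2)x^2 + (46/3)x + 73/12
∇ Δ f = 98x^5 + (490/3)x^3 - 3x^2 + (98/3)x - 1/2
D ∇ Δ f = 490x^4 + 490x^2 - 6x + 98/3
Δ f = (49/3)x^6 + 49x^5 + (245/3)x^4 + (242/3)x^3 + (95/2)x^2 + (46/3)x + 73/12
(D ∇ Δ + Δ) f = (49/3)x^6 + 49x^5 + (1715/3)x^4 + (242/3)x^3 + (1075/2)x^2 + (28/3)x + 155/4
∇ (D ∇ Δ + Δ) f = 98x^5 + (6370/3)x^3 - 2943x^2 + (8918/3)x - 1973/2


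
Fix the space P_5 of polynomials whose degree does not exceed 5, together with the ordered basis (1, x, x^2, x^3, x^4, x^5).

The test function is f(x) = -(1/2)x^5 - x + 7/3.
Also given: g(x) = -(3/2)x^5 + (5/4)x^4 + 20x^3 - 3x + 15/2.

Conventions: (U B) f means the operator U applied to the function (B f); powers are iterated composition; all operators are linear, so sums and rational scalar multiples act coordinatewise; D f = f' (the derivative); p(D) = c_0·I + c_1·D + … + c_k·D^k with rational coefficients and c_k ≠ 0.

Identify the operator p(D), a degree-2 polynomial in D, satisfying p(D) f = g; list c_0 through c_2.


D^0 f = -(1/2)x^5 - x + 7/3
D^1 f = -(5/2)x^4 - 1
D^2 f = -10x^3
matching coefficients of g against c_0 f + c_1 Df + … from the top degree down determines the c_i
solution: c_0 = 3, c_1 = -1/2, c_2 = -2

p(D) = 3·I − (1/2)·D − 2·D^2, i.e. c_0 = 3, c_1 = -1/2, c_2 = -2


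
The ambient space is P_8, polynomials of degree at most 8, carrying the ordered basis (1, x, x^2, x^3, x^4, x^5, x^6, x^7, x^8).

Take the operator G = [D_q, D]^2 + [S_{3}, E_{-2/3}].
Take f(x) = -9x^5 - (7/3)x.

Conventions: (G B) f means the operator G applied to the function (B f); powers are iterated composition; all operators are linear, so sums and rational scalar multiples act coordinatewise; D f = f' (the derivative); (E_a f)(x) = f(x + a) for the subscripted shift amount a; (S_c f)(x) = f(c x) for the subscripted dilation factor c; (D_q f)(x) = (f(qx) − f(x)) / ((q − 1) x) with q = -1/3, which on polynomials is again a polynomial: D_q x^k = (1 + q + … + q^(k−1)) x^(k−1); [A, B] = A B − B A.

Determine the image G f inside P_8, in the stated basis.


D f = -45x^4 - 7/3
D_q D f = -(100/3)x^3
D_q f = -(61/9)x^4 - 7/3
D D_q f = -(244/9)x^3
[D_q, D] f = -(56/9)x^3
D [D_q, D] f = -(56/3)x^2
D_q D [D_q, D] f = -(112/9)x
D_q [D_q, D] f = -(392/81)x^2
D D_q [D_q, D] f = -(784/81)x
[D_q, D] [D_q, D] f = -(224/81)x
E_{-2/3} f = -9x^5 + 30x^4 - 40x^3 + (80/3)x^2 - (101/9)x + 74/27
S_{3} E_{-2/3} f = -2187x^5 + 2430x^4 - 1080x^3 + 240x^2 - (101/3)x + 74/27
S_{3} f = -2187x^5 - 7x
E_{-2/3} S_{3} f = -2187x^5 + 7290x^4 - 9720x^3 + 6480x^2 - 2167x + 878/3
[S_{3}, E_{-2/3}] f = -4860x^4 + 8640x^3 - 6240x^2 + (6400/3)x - 7828/27
([D_q, D]^2 + [S_{3}, E_{-2/3}]) f = -4860x^4 + 8640x^3 - 6240x^2 + (172576/81)x - 7828/27

g(x) = -4860x^4 + 8640x^3 - 6240x^2 + (172576/81)x - 7828/27


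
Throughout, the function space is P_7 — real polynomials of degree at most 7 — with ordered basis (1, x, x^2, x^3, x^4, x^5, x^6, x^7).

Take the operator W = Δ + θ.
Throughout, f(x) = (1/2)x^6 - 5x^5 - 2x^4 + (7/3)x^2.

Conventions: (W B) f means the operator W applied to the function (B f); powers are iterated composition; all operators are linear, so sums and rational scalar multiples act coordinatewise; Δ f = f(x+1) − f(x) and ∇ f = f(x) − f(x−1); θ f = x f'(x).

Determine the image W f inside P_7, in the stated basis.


the result is g(x) = 3x^6 - 22x^5 - (51/2)x^4 - 48x^3 - (299/6)x^2 - (76/3)x - 25/6

Δ f = 3x^5 - (35/2)x^4 - 48x^3 - (109/2)x^2 - (76/3)x - 25/6
θ f = 3x^6 - 25x^5 - 8x^4 + (14/3)x^2
(Δ + θ) f = 3x^6 - 22x^5 - (51/2)x^4 - 48x^3 - (299/6)x^2 - (76/3)x - 25/6


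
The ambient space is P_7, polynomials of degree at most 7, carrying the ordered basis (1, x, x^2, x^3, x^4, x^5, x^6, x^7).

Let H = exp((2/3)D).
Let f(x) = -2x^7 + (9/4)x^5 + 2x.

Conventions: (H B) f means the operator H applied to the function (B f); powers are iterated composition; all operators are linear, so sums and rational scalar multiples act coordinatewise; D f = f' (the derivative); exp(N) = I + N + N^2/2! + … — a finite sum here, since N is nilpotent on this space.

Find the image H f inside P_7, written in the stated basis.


order-1 term: -(28/3)x^6 + (15/2)x^4 + 4/3
order-2 term: -(56/3)x^5 + 10x^3
order-3 term: -(560/27)x^4 + (20/3)x^2
order-4 term: -(1120/81)x^3 + (20/9)x
order-5 term: -(448/81)x^2 + 8/27
order-6 term: -(896/729)x
order-7 term: -256/2187
the series for exp((2/3)D) f terminates at order 7
exp((2/3)D) f = -2x^7 - (28/3)x^6 - (197/12)x^5 - (715/54)x^4 - (310/81)x^3 + (92/81)x^2 + (2182/729)x + 3308/2187

g(x) = -2x^7 - (28/3)x^6 - (197/12)x^5 - (715/54)x^4 - (310/81)x^3 + (92/81)x^2 + (2182/729)x + 3308/2187


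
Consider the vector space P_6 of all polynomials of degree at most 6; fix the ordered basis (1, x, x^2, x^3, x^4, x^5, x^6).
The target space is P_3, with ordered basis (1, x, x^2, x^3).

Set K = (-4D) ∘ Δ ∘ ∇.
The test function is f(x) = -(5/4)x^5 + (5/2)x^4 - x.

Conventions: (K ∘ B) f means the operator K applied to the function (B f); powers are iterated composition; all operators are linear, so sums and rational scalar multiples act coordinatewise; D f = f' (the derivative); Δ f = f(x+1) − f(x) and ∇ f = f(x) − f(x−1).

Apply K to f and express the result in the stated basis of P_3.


∇ f = -(25/4)x^4 + (45/2)x^3 - (55/2)x^2 + (65/4)x - 19/4
Δ ∇ f = -25x^3 + 30x^2 - (25/2)x + 5
D (Δ ∘ ∇) f = -75x^2 + 60x - 25/2
(-4D) (Δ ∘ ∇) f = 300x^2 - 240x + 50

the image equals g(x) = 300x^2 - 240x + 50


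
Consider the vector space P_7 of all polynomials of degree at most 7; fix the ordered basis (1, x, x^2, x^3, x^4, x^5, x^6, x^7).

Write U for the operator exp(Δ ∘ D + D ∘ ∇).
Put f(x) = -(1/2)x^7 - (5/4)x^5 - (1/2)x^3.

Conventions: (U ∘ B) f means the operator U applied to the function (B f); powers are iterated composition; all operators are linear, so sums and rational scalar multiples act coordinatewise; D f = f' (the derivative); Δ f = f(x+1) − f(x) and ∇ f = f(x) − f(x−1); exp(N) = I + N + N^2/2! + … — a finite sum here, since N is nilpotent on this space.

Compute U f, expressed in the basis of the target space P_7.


the result is g(x) = -(1/2)x^7 - (173/4)x^5 - (2061/2)x^3 - 5438x

order-1 term: -42x^5 - 190x^3 - 98x
order-2 term: -840x^3 - 1980x
order-3 term: -3360x
the series for exp(Δ ∘ D + D ∘ ∇) f terminates at order 3
exp(Δ ∘ D + D ∘ ∇) f = -(1/2)x^7 - (173/4)x^5 - (2061/2)x^3 - 5438x


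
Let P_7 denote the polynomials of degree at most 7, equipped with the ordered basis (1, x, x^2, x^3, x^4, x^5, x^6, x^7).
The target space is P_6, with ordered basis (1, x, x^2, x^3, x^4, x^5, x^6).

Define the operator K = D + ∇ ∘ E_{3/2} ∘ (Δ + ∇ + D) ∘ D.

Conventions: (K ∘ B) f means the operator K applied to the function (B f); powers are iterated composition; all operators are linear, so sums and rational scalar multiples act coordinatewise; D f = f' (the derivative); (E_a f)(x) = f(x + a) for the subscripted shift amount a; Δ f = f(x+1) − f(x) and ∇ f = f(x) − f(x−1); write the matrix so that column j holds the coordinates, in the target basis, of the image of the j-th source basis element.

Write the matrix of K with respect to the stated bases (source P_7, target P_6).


the matrix is [[0, 1, 0, 18, 72, 235, 690, 15575/8]; [0, 0, 2, 0, 72, 360, 1410, 4830]; [0, 0, 0, 3, 0, 180, 1080, 4935]; [0, 0, 0, 0, 4, 0, 360, 2520]; [0, 0, 0, 0, 0, 5, 0, 630]; [0, 0, 0, 0, 0, 0, 6, 0]; [0, 0, 0, 0, 0, 0, 0, 7]] (rows listed top to bottom)

image of 1: 0
image of x: 1
image of x^2: 2x
image of x^3: 3x^2 + 18
image of x^4: 4x^3 + 72x + 72
image of x^5: 5x^4 + 180x^2 + 360x + 235
image of x^6: 6x^5 + 360x^3 + 1080x^2 + 1410x + 690
image of x^7: 7x^6 + 630x^4 + 2520x^3 + 4935x^2 + 4830x + 15575/8
each image's coordinates form column j of the matrix


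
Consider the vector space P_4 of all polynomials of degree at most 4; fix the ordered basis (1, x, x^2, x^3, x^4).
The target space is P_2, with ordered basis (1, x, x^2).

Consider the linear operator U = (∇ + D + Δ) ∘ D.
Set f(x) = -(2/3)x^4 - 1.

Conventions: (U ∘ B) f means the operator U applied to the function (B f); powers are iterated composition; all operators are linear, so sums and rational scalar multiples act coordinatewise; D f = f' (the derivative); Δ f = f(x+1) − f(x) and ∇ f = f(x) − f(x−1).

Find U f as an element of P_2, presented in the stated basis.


D f = -(8/3)x^3
∇ D f = -8x^2 + 8x - 8/3
D D f = -8x^2
Δ D f = -8x^2 - 8x - 8/3
(∇ + D + Δ) D f = -24x^2 - 16/3

the image equals g(x) = -24x^2 - 16/3


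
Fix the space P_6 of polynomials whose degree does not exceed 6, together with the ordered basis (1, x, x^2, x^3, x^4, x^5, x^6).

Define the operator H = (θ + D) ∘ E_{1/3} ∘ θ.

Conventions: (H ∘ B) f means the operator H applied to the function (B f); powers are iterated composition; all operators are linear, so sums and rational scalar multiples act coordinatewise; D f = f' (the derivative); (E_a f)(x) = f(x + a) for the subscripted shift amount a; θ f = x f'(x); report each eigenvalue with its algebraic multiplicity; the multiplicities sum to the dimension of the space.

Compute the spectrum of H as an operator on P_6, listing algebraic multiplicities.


λ = 0 (multiplicity 1), λ = 1 (multiplicity 1), λ = 4 (multiplicity 1), λ = 9 (multiplicity 1), λ = 16 (multiplicity 1), λ = 25 (multiplicity 1), λ = 36 (multiplicity 1)

image of 1: 0
image of x: x + 1
image of x^2: 4x^2 + (16/3)x + 4/3
image of x^3: 9x^3 + 15x^2 + 7x + 1
image of x^4: 16x^4 + 32x^3 + (64/3)x^2 + (160/27)x + 16/27
image of x^5: 25x^5 + (175/3)x^4 + 50x^3 + (550/27)x^2 + (325/81)x + 25/81
image of x^6: 36x^6 + 96x^5 + 100x^4 + (160/3)x^3 + (140/9)x^2 + (64/27)x + 4/27
the matrix is upper triangular; its diagonal is (0, 1, 4, 9, 16, 25, 36)
for a triangular matrix the eigenvalues are the diagonal entries, with algebraic multiplicity their repetition count


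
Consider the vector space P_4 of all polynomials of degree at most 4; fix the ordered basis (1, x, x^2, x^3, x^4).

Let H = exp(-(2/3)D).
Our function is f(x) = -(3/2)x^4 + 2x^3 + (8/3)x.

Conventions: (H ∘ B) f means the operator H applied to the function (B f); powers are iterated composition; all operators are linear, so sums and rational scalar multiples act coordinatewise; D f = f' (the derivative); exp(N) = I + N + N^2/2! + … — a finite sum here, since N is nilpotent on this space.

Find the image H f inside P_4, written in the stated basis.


order-1 term: 4x^3 - 4x^2 - 16/9
order-2 term: -4x^2 + (8/3)x
order-3 term: (16/9)x - 16/27
order-4 term: -8/27
the series for exp(-(2/3)D) f terminates at order 4
exp(-(2/3)D) f = -(3/2)x^4 + 6x^3 - 8x^2 + (64/9)x - 8/3

the image equals g(x) = -(3/2)x^4 + 6x^3 - 8x^2 + (64/9)x - 8/3


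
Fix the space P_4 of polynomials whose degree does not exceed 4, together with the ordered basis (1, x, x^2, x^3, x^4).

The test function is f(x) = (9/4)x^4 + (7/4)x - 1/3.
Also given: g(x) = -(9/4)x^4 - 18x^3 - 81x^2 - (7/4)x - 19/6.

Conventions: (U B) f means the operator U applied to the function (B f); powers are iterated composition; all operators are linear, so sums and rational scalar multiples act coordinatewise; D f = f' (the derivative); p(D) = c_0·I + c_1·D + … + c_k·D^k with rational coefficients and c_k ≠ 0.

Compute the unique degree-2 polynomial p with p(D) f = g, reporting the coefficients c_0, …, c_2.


D^0 f = (9/4)x^4 + (7/4)x - 1/3
D^1 f = 9x^3 + 7/4
D^2 f = 27x^2
matching coefficients of g against c_0 f + c_1 Df + … from the top degree down determines the c_i
solution: c_0 = -1, c_1 = -2, c_2 = -3

p(D) = -I − 2·D − 3·D^2, i.e. c_0 = -1, c_1 = -2, c_2 = -3


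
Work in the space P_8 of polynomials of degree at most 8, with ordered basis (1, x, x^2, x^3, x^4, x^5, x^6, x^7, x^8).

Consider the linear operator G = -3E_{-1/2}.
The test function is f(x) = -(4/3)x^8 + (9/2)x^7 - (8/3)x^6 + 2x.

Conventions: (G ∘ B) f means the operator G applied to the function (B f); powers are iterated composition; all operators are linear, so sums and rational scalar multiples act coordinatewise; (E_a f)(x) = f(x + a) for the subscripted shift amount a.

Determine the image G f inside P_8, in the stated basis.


the image equals g(x) = 4x^8 - (59/2)x^7 + (333/4)x^6 - (983/8)x^5 + (1705/16)x^4 - (1809/32)x^3 + (1159/64)x^2 - (1181/128)x + 831/256

E_{-1/2} f = -(4/3)x^8 + (59/6)x^7 - (111/4)x^6 + (983/24)x^5 - (1705/48)x^4 + (603/32)x^3 - (1159/192)x^2 + (1181/384)x - 277/256
(-3E_{-1/2}) f = 4x^8 - (59/2)x^7 + (333/4)x^6 - (983/8)x^5 + (1705/16)x^4 - (1809/32)x^3 + (1159/64)x^2 - (1181/128)x + 831/256


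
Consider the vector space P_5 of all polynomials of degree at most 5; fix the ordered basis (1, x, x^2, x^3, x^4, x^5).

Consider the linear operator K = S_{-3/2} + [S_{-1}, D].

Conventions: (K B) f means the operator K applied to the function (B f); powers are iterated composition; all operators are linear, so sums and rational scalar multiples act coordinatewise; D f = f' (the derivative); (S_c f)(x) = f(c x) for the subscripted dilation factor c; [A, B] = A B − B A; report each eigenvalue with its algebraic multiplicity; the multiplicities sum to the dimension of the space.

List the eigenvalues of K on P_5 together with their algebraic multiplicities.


image of 1: 1
image of x: -(3/2)x + 2
image of x^2: (9/4)x^2 - 4x
image of x^3: -(27/8)x^3 + 6x^2
image of x^4: (81/16)x^4 - 8x^3
image of x^5: -(243/32)x^5 + 10x^4
the matrix is upper triangular; its diagonal is (1, -3/2, 9/4, -27/8, 81/16, -243/32)
for a triangular matrix the eigenvalues are the diagonal entries, with algebraic multiplicity their repetition count

λ = -243/32 (multiplicity 1), λ = -27/8 (multiplicity 1), λ = -3/2 (multiplicity 1), λ = 1 (multiplicity 1), λ = 9/4 (multiplicity 1), λ = 81/16 (multiplicity 1)


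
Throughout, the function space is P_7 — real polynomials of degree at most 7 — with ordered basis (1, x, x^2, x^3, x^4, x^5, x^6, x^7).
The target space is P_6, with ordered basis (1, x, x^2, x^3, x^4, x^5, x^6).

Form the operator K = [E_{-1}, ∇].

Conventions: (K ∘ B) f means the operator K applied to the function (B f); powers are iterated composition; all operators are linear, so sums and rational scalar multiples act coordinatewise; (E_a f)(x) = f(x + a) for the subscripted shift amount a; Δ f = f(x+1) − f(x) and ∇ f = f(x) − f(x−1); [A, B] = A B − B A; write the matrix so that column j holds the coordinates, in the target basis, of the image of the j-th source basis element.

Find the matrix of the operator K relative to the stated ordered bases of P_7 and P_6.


the matrix is [[0, 0, 0, 0, 0, 0, 0, 0]; [0, 0, 0, 0, 0, 0, 0, 0]; [0, 0, 0, 0, 0, 0, 0, 0]; [0, 0, 0, 0, 0, 0, 0, 0]; [0, 0, 0, 0, 0, 0, 0, 0]; [0, 0, 0, 0, 0, 0, 0, 0]; [0, 0, 0, 0, 0, 0, 0, 0]] (rows listed top to bottom)

image of 1: 0
image of x: 0
image of x^2: 0
image of x^3: 0
image of x^4: 0
image of x^5: 0
image of x^6: 0
image of x^7: 0
each image's coordinates form column j of the matrix


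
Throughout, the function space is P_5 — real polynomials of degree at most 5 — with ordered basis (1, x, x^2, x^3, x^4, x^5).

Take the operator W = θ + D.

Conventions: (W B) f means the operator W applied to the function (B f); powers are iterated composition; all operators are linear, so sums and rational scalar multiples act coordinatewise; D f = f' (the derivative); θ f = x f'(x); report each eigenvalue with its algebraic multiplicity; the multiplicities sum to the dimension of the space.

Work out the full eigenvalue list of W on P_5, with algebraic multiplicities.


λ = 0 (multiplicity 1), λ = 1 (multiplicity 1), λ = 2 (multiplicity 1), λ = 3 (multiplicity 1), λ = 4 (multiplicity 1), λ = 5 (multiplicity 1)

image of 1: 0
image of x: x + 1
image of x^2: 2x^2 + 2x
image of x^3: 3x^3 + 3x^2
image of x^4: 4x^4 + 4x^3
image of x^5: 5x^5 + 5x^4
the matrix is upper triangular; its diagonal is (0, 1, 2, 3, 4, 5)
for a triangular matrix the eigenvalues are the diagonal entries, with algebraic multiplicity their repetition count


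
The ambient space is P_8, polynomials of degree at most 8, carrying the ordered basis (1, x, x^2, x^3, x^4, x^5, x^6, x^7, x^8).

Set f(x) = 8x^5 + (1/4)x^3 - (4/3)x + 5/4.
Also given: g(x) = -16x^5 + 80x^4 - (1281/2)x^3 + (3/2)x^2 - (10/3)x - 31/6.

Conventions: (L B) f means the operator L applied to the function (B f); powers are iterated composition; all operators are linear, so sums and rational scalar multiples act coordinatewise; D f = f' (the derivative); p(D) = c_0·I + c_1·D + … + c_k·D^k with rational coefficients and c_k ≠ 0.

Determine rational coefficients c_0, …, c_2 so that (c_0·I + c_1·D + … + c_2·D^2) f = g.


D^0 f = 8x^5 + (1/4)x^3 - (4/3)x + 5/4
D^1 f = 40x^4 + (3/4)x^2 - 4/3
D^2 f = 160x^3 + (3/2)x
matching coefficients of g against c_0 f + c_1 Df + … from the top degree down determines the c_i
solution: c_0 = -2, c_1 = 2, c_2 = -4

c_0 = -2, c_1 = 2, c_2 = -4


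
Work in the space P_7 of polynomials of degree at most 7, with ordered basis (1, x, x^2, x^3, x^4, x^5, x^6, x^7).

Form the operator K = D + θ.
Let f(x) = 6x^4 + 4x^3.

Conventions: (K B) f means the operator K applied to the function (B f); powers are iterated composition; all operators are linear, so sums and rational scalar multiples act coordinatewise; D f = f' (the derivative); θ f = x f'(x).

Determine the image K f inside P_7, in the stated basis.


D f = 24x^3 + 12x^2
θ f = 24x^4 + 12x^3
(D + θ) f = 24x^4 + 36x^3 + 12x^2

the image equals g(x) = 24x^4 + 36x^3 + 12x^2


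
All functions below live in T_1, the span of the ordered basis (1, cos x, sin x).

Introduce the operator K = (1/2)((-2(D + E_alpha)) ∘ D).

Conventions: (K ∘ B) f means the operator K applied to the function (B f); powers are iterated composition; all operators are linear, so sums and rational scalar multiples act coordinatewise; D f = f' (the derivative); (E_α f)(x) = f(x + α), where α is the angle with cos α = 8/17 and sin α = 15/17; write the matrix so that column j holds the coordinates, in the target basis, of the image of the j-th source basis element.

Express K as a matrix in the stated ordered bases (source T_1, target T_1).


image of 1: 0
image of cos x: (32/17)cos x + (8/17)sin x
image of sin x: -(8/17)cos x + (32/17)sin x
each image's coordinates form column j of the matrix

the matrix is [[0, 0, 0]; [0, 32/17, -8/17]; [0, 8/17, 32/17]] (rows listed top to bottom)


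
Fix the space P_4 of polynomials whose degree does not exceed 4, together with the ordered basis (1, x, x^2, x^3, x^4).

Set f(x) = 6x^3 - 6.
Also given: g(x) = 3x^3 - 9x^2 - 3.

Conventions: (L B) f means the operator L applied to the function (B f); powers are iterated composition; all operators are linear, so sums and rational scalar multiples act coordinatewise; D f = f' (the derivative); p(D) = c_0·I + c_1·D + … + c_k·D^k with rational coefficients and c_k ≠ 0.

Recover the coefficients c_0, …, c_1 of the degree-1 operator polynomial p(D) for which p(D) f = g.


D^0 f = 6x^3 - 6
D^1 f = 18x^2
matching coefficients of g against c_0 f + c_1 Df + … from the top degree down determines the c_i
solution: c_0 = 1/2, c_1 = -1/2

p(D) = (1/2)·I − (1/2)·D, i.e. c_0 = 1/2, c_1 = -1/2


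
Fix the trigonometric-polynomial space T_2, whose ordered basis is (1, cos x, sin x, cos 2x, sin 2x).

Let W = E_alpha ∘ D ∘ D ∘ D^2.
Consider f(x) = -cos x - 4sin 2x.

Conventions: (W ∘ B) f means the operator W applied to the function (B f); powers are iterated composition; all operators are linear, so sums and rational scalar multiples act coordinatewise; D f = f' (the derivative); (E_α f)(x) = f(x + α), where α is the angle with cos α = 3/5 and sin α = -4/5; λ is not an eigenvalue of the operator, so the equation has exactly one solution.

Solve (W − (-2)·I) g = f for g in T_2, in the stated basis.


write g with unknown coordinates in the stated basis and equate coefficients in (W − (-2)·I) g = f
solving from the highest basis element down gives g = -(13/37)cos x + (4/37)sin x - (384/1513)cos 2x + (62/1513)sin 2x
check: W g = -(11/37)cos x - (8/37)sin x + (768/1513)cos 2x - (6176/1513)sin 2x
so W g − (-2)·g = -cos x - 4sin 2x = f ✓

the result is g(x) = -(13/37)cos x + (4/37)sin x - (384/1513)cos 2x + (62/1513)sin 2x


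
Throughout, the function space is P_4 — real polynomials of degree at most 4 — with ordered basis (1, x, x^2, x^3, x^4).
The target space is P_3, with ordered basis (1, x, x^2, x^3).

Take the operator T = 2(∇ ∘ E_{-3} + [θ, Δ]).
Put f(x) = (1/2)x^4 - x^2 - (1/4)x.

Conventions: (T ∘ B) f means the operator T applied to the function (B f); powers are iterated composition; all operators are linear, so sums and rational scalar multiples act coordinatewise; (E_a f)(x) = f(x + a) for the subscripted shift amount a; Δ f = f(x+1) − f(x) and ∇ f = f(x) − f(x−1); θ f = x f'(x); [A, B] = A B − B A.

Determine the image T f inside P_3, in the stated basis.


E_{-3} f = (1/2)x^4 - 6x^3 + 26x^2 - (193/4)x + 129/4
∇ E_{-3} f = 2x^3 - 21x^2 + 72x - 323/4
Δ f = 2x^3 + 3x^2 - 3/4
θ Δ f = 6x^3 + 6x^2
θ f = 2x^4 - 2x^2 - (1/4)x
Δ θ f = 8x^3 + 12x^2 + 4x - 1/4
[θ, Δ] f = -2x^3 - 6x^2 - 4x + 1/4
(∇ ∘ E_{-3} + [θ, Δ]) f = -27x^2 + 68x - 161/2
(2(∇ ∘ E_{-3} + [θ, Δ])) f = -54x^2 + 136x - 161

the image equals g(x) = -54x^2 + 136x - 161


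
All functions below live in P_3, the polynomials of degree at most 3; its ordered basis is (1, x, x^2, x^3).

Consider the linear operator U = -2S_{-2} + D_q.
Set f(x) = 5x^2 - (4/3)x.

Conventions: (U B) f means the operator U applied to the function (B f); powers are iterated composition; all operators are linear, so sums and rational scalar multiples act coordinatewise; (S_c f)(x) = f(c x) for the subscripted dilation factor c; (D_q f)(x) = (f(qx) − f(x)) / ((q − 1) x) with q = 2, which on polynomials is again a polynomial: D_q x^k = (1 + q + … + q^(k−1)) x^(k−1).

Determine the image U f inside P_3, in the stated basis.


S_{-2} f = 20x^2 + (8/3)x
(-2S_{-2}) f = -40x^2 - (16/3)x
D_q f = 15x - 4/3
(-2S_{-2} + D_q) f = -40x^2 + (29/3)x - 4/3

the result is g(x) = -40x^2 + (29/3)x - 4/3


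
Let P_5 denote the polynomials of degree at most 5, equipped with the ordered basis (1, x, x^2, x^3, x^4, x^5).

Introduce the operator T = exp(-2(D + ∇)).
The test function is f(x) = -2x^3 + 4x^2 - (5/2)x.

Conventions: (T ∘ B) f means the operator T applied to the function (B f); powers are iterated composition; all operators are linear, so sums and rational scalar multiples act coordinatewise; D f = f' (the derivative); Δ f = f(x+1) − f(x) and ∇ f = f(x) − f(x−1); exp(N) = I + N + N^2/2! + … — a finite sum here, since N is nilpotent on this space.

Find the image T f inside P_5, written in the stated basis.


order-1 term: 24x^2 - 44x + 22
order-2 term: -96x + 112
order-3 term: 128
the series for exp(-2(D + ∇)) f terminates at order 3
exp(-2(D + ∇)) f = -2x^3 + 28x^2 - (285/2)x + 262

g(x) = -2x^3 + 28x^2 - (285/2)x + 262


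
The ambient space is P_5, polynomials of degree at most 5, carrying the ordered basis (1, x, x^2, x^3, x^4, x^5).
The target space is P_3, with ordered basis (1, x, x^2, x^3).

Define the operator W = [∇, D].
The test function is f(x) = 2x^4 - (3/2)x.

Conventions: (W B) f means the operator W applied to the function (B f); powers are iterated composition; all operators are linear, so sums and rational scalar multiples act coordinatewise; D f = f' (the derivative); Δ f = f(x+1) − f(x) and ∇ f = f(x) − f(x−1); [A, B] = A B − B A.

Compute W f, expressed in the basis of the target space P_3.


D f = 8x^3 - 3/2
∇ D f = 24x^2 - 24x + 8
∇ f = 8x^3 - 12x^2 + 8x - 7/2
D ∇ f = 24x^2 - 24x + 8
[∇, D] f = 0

the result is g(x) = 0


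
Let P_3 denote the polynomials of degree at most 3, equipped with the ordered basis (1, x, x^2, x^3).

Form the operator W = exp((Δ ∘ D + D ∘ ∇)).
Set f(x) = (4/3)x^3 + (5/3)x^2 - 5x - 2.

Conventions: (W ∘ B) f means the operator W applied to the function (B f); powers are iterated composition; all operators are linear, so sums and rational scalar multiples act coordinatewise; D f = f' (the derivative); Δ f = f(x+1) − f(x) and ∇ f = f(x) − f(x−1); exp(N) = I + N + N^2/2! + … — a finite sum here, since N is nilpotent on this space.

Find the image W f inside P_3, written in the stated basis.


the result is g(x) = (4/3)x^3 + (5/3)x^2 + 11x + 14/3

order-1 term: 16x + 20/3
the series for exp((Δ ∘ D + D ∘ ∇)) f terminates at order 1
exp((Δ ∘ D + D ∘ ∇)) f = (4/3)x^3 + (5/3)x^2 + 11x + 14/3


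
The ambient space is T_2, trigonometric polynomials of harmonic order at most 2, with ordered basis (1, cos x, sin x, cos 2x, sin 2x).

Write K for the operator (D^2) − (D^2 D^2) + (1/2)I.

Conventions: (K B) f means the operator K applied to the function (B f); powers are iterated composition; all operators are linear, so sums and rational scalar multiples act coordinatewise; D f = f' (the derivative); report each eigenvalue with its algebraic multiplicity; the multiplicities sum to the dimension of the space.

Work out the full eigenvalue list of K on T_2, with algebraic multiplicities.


λ = -39/2 (multiplicity 2), λ = -3/2 (multiplicity 2), λ = 1/2 (multiplicity 1)

image of 1: 1/2
image of cos x: -(3/2)cos x
image of sin x: -(3/2)sin x
image of cos 2x: -(39/2)cos 2x
image of sin 2x: -(39/2)sin 2x
the matrix is diagonal; its diagonal is (1/2, -3/2, -3/2, -39/2, -39/2)
for a triangular matrix the eigenvalues are the diagonal entries, with algebraic multiplicity their repetition count


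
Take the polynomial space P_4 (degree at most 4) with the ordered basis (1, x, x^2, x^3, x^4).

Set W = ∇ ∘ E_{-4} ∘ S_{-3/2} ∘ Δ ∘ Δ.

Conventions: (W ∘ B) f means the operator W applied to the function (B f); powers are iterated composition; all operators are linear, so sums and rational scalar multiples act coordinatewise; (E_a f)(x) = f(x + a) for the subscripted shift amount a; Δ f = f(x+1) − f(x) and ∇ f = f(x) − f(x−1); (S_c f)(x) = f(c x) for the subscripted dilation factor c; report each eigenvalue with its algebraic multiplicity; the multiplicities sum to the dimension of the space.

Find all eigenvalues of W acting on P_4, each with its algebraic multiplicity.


image of 1: 0
image of x: 0
image of x^2: 0
image of x^3: -9
image of x^4: 54x - 279
the matrix is upper triangular; its diagonal is (0, 0, 0, 0, 0)
for a triangular matrix the eigenvalues are the diagonal entries, with algebraic multiplicity their repetition count

λ = 0 (multiplicity 5)


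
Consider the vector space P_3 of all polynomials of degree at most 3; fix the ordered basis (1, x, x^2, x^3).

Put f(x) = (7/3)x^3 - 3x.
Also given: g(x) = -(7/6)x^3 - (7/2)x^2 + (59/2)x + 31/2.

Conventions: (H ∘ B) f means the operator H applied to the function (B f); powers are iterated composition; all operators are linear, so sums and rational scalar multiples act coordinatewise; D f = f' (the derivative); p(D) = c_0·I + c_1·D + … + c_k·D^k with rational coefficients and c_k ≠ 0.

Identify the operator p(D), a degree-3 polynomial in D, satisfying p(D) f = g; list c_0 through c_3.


D^0 f = (7/3)x^3 - 3x
D^1 f = 7x^2 - 3
D^2 f = 14x
D^3 f = 14
matching coefficients of g against c_0 f + c_1 Df + … from the top degree down determines the c_i
solution: c_0 = -1/2, c_1 = -1/2, c_2 = 2, c_3 = 1

p(D) = -(1/2)·I − (1/2)·D + 2·D^2 + D^3, i.e. c_0 = -1/2, c_1 = -1/2, c_2 = 2, c_3 = 1


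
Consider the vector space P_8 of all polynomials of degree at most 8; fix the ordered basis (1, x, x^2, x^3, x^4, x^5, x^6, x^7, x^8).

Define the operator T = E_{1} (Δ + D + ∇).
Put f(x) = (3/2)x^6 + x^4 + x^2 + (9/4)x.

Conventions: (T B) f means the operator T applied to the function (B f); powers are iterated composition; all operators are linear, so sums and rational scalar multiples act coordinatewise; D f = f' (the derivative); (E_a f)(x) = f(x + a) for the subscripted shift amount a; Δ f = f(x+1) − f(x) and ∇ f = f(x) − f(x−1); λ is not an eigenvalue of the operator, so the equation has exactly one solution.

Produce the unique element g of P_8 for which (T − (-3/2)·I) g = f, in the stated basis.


write g with unknown coordinates in the stated basis and equate coefficients in (T − (-3/2)·I) g = f
solving from the highest basis element down gives g = x^6 - 12x^5 + (182/3)x^4 - 152x^3 + (410/3)x^2 + (2723/18)x - 2647/9
check: T g = 18x^5 - 90x^4 + 228x^3 - 204x^2 - (674/3)x + 2647/6
so T g − (-3/2)·g = (3/2)x^6 + x^4 + x^2 + (9/4)x = f ✓

the image equals g(x) = x^6 - 12x^5 + (182/3)x^4 - 152x^3 + (410/3)x^2 + (2723/18)x - 2647/9


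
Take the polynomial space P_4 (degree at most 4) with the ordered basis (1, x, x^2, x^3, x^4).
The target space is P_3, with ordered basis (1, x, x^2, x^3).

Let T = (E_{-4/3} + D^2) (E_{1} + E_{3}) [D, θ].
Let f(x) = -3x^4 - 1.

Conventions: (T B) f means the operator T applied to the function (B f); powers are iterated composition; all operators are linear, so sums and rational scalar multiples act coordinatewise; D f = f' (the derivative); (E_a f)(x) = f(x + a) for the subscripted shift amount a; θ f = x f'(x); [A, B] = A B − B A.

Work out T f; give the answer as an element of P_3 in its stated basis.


the image equals g(x) = -24x^3 - 48x^2 - 248x - 3088/9

θ f = -12x^4
D θ f = -48x^3
D f = -12x^3
θ D f = -36x^3
[D, θ] f = -12x^3
E_{1} [D, θ] f = -12x^3 - 36x^2 - 36x - 12
E_{3} [D, θ] f = -12x^3 - 108x^2 - 324x - 324
(E_{1} + E_{3}) [D, θ] f = -24x^3 - 144x^2 - 360x - 336
E_{-4/3} (E_{1} + E_{3}) [D, θ] f = -24x^3 - 48x^2 - 104x - 496/9
D (E_{1} + E_{3}) [D, θ] f = -72x^2 - 288x - 360
D D (E_{1} + E_{3}) [D, θ] f = -144x - 288
(E_{-4/3} + D^2) (E_{1} + E_{3}) [D, θ] f = -24x^3 - 48x^2 - 248x - 3088/9
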